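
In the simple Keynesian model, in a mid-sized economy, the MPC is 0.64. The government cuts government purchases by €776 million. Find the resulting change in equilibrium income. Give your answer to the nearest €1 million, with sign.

Expenditure multiplier = 1/(1 − MPC) = 1/(1 − 0.64) = 1/0.36 ≈ 2.778.
ΔY = k × ΔG = (−€776 million) / 0.36 ≈ −€2,156 million.

−€2,156 million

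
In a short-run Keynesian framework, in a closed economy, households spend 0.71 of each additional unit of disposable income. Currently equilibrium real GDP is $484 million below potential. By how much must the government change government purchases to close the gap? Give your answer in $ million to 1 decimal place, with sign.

Spending multiplier = 1/(1 − MPC) = 1/(1 − 0.71) = 1/0.29 ≈ 3.448.
Need ΔY = +$484 million, so ΔG = ΔY/k = (+$484 million) × 0.29 ≈ +$140.4 million.
The government should increase government purchases by $140.4 million.

+$140.4 million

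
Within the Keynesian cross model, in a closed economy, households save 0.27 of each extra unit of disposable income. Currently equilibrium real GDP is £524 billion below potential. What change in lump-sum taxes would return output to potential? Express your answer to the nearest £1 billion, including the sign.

−£194 billion

MPC = 1 − MPS = 1 − 0.27 = 0.73.
Spending multiplier = 1/(1 − MPC) = 1/(1 − 0.73) = 1/0.27 ≈ 3.704.
Tax multiplier = −c·k = −0.73/0.27 ≈ −2.704. Need ΔY = +£524 billion, so ΔT = ΔY/(−c·k) = −(+£524 billion) × 0.27 / 0.73 ≈ −£194 billion.
The government should cut lump-sum taxes by £194 billion.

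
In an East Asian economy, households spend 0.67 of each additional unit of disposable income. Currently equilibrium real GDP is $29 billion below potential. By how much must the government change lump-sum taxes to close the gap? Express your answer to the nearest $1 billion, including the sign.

−$14 billion

Spending multiplier = 1/(1 − MPC) = 1/(1 − 0.67) = 1/0.33 ≈ 3.03.
Tax multiplier = −c·k = −0.67/0.33 ≈ −2.03. Need ΔY = +$29 billion, so ΔT = ΔY/(−c·k) = −(+$29 billion) × 0.33 / 0.67 ≈ −$14 billion.
The government should cut lump-sum taxes by $14 billion.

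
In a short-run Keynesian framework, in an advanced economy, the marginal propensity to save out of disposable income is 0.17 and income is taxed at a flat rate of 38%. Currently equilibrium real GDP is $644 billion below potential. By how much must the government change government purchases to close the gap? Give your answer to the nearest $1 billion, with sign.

+$313 billion

MPC = 1 − MPS = 1 − 0.17 = 0.83.
Spending multiplier = 1/(1 − c(1−t)) = 1/(1 − 0.83×0.62) = 1/0.4854 ≈ 2.06.
Need ΔY = +$644 billion, so ΔG = ΔY/k = (+$644 billion) × 0.4854 ≈ +$313 billion.
The government should increase government purchases by $313 billion.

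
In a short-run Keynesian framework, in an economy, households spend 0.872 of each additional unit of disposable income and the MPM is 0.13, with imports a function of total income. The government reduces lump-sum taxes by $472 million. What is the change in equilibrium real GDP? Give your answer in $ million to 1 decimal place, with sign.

+$1,595.3 million

A lump-sum tax change of −$472 million shifts disposable income by +$472 million; first-round consumption changes by −c × ΔT = −0.872 × (−$472 million) = +$411.584 million.
Expenditure multiplier = 1/(1 − c + m) = 1/(1 − 0.872 + 0.13) = 1/0.258 ≈ 3.876.
The tax multiplier is −c × k ≈ −3.38, so ΔY = k × (−c·ΔT) = (+$411.584 million) / 0.258 ≈ +$1,595.3 million.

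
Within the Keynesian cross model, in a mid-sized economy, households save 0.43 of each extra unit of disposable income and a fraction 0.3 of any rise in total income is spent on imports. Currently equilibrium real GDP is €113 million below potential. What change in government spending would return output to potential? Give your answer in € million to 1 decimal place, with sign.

+€82.5 million

MPC = 1 − MPS = 1 − 0.43 = 0.57.
Spending multiplier = 1/(1 − c + m) = 1/(1 − 0.57 + 0.3) = 1/0.73 ≈ 1.37.
Need ΔY = +€113 million, so ΔG = ΔY/k = (+€113 million) × 0.73 ≈ +€82.5 million.
The government should increase government spending by €82.5 million.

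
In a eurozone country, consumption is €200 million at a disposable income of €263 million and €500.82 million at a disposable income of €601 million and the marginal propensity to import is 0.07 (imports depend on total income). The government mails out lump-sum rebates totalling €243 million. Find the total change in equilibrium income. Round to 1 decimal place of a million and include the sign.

+€1,201.5 million

MPC = ΔC/ΔYd = (500.82 − 200)/(601 − 263) = 300.82/338 = 0.89.
A lump-sum tax change of −€243 million shifts disposable income by +€243 million; first-round consumption changes by −c × ΔT = −0.89 × (−€243 million) = +€216.27 million.
Expenditure multiplier = 1/(1 − c + m) = 1/(1 − 0.89 + 0.07) = 1/0.18 ≈ 5.556.
The tax multiplier is −c × k ≈ −4.944, so ΔY = k × (−c·ΔT) = (+€216.27 million) / 0.18 = +€1,201.5 million.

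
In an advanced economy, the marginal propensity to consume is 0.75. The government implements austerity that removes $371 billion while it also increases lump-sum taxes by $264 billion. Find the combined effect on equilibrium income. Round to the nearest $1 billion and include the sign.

Expenditure multiplier = 1/(1 − MPC) = 1/(1 − 0.75) = 1/0.25 = 4.
ΔG contributes k·ΔG = (−$371 billion) / 0.25 = −$1,484 billion.
ΔT of +$264 billion changes first-round spending by −c·ΔT = −$198 billion, contributing k·(−c·ΔT) = (−$198 billion) / 0.25 = −$792 billion.
Net ΔY = k(ΔG − c·ΔT) = (−$569 billion) / 0.25 = −$2,276 billion.

−$2,276 billion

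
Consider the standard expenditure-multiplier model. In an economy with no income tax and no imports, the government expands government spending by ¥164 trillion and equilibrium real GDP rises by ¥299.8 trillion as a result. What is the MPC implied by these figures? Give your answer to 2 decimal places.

0.45

Implied spending multiplier k = ΔY/ΔG = 299.8/164 ≈ 1.828.
Since k = 1/(1 − MPC), MPC = 1 − 1/k = 1 − ΔG/ΔY = 1 − 164/299.8 ≈ 0.45.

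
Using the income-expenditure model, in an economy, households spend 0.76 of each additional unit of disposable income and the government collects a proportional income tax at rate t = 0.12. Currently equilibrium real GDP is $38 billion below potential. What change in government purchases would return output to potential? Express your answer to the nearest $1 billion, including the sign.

Spending multiplier = 1/(1 − c(1−t)) = 1/(1 − 0.76×0.88) = 1/0.3312 ≈ 3.019.
Need ΔY = +$38 billion, so ΔG = ΔY/k = (+$38 billion) × 0.3312 ≈ +$13 billion.
The government should increase government purchases by $13 billion.

+$13 billion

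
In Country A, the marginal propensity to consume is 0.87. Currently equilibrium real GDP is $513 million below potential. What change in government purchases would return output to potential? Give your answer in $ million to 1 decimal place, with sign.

Spending multiplier = 1/(1 − MPC) = 1/(1 − 0.87) = 1/0.13 ≈ 7.692.
Need ΔY = +$513 million, so ΔG = ΔY/k = (+$513 million) × 0.13 ≈ +$66.7 million.
The government should increase government purchases by $66.7 million.

+$66.7 million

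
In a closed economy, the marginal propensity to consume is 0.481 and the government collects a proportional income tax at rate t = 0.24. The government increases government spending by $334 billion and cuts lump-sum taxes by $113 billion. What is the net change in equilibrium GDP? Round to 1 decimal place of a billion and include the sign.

Expenditure multiplier = 1/(1 − c(1−t)) = 1/(1 − 0.481×0.76) = 1/0.63444 ≈ 1.576.
ΔG contributes k·ΔG = (+$334 billion) / 0.63444 ≈ +$526.4 billion.
ΔT of −$113 billion changes first-round spending by −c·ΔT = +$54.353 billion, contributing k·(−c·ΔT) = (+$54.353 billion) / 0.63444 ≈ +$85.7 billion.
Net ΔY = k(ΔG − c·ΔT) = (+$388.353 billion) / 0.63444 ≈ +$612.1 billion.

+$612.1 billion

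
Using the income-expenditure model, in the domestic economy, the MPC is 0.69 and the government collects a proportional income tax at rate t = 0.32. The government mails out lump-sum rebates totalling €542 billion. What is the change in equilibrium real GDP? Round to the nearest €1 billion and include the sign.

A lump-sum tax change of −€542 billion shifts disposable income by +€542 billion; first-round consumption changes by −c × ΔT = −0.69 × (−€542 billion) = +€373.98 billion.
Expenditure multiplier = 1/(1 − c(1−t)) = 1/(1 − 0.69×0.68) = 1/0.5308 ≈ 1.884.
The tax multiplier is −c × k ≈ −1.3, so ΔY = k × (−c·ΔT) = (+€373.98 billion) / 0.5308 ≈ +€705 billion.

+€705 billion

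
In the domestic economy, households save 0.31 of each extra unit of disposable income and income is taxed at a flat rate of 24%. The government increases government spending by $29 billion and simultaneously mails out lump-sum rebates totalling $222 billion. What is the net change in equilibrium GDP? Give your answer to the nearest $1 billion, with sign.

+$383 billion

MPC = 1 − MPS = 1 − 0.31 = 0.69.
Expenditure multiplier = 1/(1 − c(1−t)) = 1/(1 − 0.69×0.76) = 1/0.4756 ≈ 2.103.
ΔG contributes k·ΔG = (+$29 billion) / 0.4756 ≈ +$61 billion.
ΔT of −$222 billion changes first-round spending by −c·ΔT = +$153.18 billion, contributing k·(−c·ΔT) = (+$153.18 billion) / 0.4756 ≈ +$322.1 billion.
Net ΔY = k(ΔG − c·ΔT) = (+$182.18 billion) / 0.4756 ≈ +$383 billion.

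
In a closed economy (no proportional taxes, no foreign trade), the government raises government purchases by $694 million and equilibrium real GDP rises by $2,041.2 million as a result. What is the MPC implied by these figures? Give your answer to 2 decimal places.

0.66

Implied spending multiplier k = ΔY/ΔG = 2,041.2/694 ≈ 2.9412.
Since k = 1/(1 − MPC), MPC = 1 − 1/k = 1 − ΔG/ΔY = 1 − 694/2,041.2 ≈ 0.66.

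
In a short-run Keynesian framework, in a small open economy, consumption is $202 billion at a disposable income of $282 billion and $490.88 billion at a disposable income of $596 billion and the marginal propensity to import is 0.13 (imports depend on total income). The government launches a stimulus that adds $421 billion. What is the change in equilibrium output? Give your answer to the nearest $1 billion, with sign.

MPC = ΔC/ΔYd = (490.88 − 202)/(596 − 282) = 288.88/314 = 0.92.
Expenditure multiplier = 1/(1 − c + m) = 1/(1 − 0.92 + 0.13) = 1/0.21 ≈ 4.762.
ΔY = k × ΔG = (+$421 billion) / 0.21 ≈ +$2,005 billion.

+$2,005 billion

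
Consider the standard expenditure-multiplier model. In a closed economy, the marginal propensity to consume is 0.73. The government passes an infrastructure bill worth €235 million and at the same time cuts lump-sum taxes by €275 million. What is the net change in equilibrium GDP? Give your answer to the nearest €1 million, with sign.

Expenditure multiplier = 1/(1 − MPC) = 1/(1 − 0.73) = 1/0.27 ≈ 3.704.
ΔG contributes k·ΔG = (+€235 million) / 0.27 ≈ +€870.4 million.
ΔT of −€275 million changes first-round spending by −c·ΔT = +€200.75 million, contributing k·(−c·ΔT) = (+€200.75 million) / 0.27 ≈ +€743.5 million.
Net ΔY = k(ΔG − c·ΔT) = (+€435.75 million) / 0.27 ≈ +€1,614 million.

+€1,614 million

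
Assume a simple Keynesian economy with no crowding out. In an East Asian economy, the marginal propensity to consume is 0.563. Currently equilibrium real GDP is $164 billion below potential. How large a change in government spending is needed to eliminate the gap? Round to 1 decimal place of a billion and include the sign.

Spending multiplier = 1/(1 − MPC) = 1/(1 − 0.563) = 1/0.437 ≈ 2.288.
Need ΔY = +$164 billion, so ΔG = ΔY/k = (+$164 billion) × 0.437 ≈ +$71.7 billion.
The government should increase government spending by $71.7 billion.

+$71.7 billion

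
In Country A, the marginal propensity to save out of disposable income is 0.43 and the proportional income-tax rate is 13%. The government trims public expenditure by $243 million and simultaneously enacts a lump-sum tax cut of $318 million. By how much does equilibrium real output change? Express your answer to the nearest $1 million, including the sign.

MPC = 1 − MPS = 1 − 0.43 = 0.57.
Expenditure multiplier = 1/(1 − c(1−t)) = 1/(1 − 0.57×0.87) = 1/0.5041 ≈ 1.984.
ΔG contributes k·ΔG = (−$243 million) / 0.5041 ≈ −$482 million.
ΔT of −$318 million changes first-round spending by −c·ΔT = +$181.26 million, contributing k·(−c·ΔT) = (+$181.26 million) / 0.5041 ≈ +$359.6 million.
Net ΔY = k(ΔG − c·ΔT) = (−$61.74 million) / 0.5041 ≈ −$122 million.

−$122 million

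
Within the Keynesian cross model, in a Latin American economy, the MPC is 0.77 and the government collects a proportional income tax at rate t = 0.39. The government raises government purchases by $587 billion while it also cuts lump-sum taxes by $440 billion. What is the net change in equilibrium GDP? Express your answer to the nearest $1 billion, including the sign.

+$1,746 billion

Expenditure multiplier = 1/(1 − c(1−t)) = 1/(1 − 0.77×0.61) = 1/0.5303 ≈ 1.886.
ΔG contributes k·ΔG = (+$587 billion) / 0.5303 ≈ +$1,106.9 billion.
ΔT of −$440 billion changes first-round spending by −c·ΔT = +$338.8 billion, contributing k·(−c·ΔT) = (+$338.8 billion) / 0.5303 ≈ +$638.9 billion.
Net ΔY = k(ΔG − c·ΔT) = (+$925.8 billion) / 0.5303 ≈ +$1,746 billion.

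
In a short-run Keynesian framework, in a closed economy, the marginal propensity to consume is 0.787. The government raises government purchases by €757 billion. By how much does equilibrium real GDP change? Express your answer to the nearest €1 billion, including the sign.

Spending multiplier = 1/(1 − MPC) = 1/(1 − 0.787) = 1/0.213 ≈ 4.695.
ΔY = k × ΔG = (+€757 billion) / 0.213 ≈ +€3,554 billion.

+€3,554 billion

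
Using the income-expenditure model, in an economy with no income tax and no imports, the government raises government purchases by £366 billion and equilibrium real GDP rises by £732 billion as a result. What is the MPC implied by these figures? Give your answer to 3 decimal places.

Implied spending multiplier k = ΔY/ΔG = 732/366 = 2.
Since k = 1/(1 − MPC), MPC = 1 − 1/k = 1 − ΔG/ΔY = 1 − 366/732 = 0.500.

0.500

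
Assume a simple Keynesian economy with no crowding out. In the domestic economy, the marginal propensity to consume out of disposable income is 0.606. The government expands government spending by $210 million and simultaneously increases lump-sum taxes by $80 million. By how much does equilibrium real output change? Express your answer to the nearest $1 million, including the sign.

Expenditure multiplier = 1/(1 − MPC) = 1/(1 − 0.606) = 1/0.394 ≈ 2.538.
ΔG contributes k·ΔG = (+$210 million) / 0.394 ≈ +$533 million.
ΔT of +$80 million changes first-round spending by −c·ΔT = −$48.48 million, contributing k·(−c·ΔT) = (−$48.48 million) / 0.394 ≈ −$123 million.
Net ΔY = k(ΔG − c·ΔT) = (+$161.52 million) / 0.394 ≈ +$410 million.

+$410 million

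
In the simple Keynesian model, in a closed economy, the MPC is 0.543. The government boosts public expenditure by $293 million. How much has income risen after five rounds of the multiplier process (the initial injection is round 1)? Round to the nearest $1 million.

$611 million

Round 1 adds ΔG = $293 million; each later round is MPC = 0.543 times the previous.
After 5 rounds: 293 + 159.099 + 86.390757 + 46.910181051 + 25.472228310693 = ΔG·(1 − c^5)/(1 − c) = 293 × (1 − 0.047206211510943)/0.457 ≈ $611 million.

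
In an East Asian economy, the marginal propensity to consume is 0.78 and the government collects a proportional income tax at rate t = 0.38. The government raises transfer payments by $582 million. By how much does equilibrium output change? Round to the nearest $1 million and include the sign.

+$879 million

The transfer change shifts disposable income by +$582 million, so first-round consumption changes by c·ΔTR = 0.78 × (+$582 million) = +$453.96 million.
Expenditure multiplier = 1/(1 − c(1−t)) = 1/(1 − 0.78×0.62) = 1/0.5164 ≈ 1.936.
The transfer multiplier is c × k ≈ 1.51, so ΔY = k × (c·ΔTR) = (+$453.96 million) / 0.5164 ≈ +$879 million.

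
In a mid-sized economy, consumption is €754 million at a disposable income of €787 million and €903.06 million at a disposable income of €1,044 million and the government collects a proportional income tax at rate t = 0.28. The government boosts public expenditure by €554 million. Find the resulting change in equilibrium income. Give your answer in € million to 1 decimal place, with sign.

MPC = ΔC/ΔYd = (903.06 − 754)/(1,044 − 787) = 149.06/257 = 0.58.
Spending multiplier = 1/(1 − c(1−t)) = 1/(1 − 0.58×0.72) = 1/0.5824 ≈ 1.717.
ΔY = k × ΔG = (+€554 million) / 0.5824 ≈ +€951.2 million.

+€951.2 million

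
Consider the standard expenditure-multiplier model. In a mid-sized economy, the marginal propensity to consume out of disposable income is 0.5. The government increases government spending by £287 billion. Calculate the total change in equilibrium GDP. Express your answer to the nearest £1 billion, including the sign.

+£574 billion

Spending multiplier = 1/(1 − MPC) = 1/(1 − 0.5) = 1/0.5 = 2.
ΔY = k × ΔG = (+£287 billion) / 0.5 = +£574 billion.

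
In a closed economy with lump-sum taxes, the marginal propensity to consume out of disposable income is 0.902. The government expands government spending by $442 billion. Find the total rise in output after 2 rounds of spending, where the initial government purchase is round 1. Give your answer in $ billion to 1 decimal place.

$840.7 billion

Round 1 adds ΔG = $442 billion; each later round is MPC = 0.902 times the previous.
After 2 rounds: 442 + 398.684 = ΔG·(1 − c^2)/(1 − c) = 442 × (1 − 0.813604)/0.098 ≈ $840.7 billion.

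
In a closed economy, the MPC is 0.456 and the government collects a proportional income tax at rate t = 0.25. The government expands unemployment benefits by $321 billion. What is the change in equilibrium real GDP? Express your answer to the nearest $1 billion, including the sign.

+$222 billion

The transfer change shifts disposable income by +$321 billion, so first-round consumption changes by c·ΔTR = 0.456 × (+$321 billion) = +$146.376 billion.
Expenditure multiplier = 1/(1 − c(1−t)) = 1/(1 − 0.456×0.75) = 1/0.658 ≈ 1.52.
The transfer multiplier is c × k ≈ 0.693, so ΔY = k × (c·ΔTR) = (+$146.376 billion) / 0.658 ≈ +$222 billion.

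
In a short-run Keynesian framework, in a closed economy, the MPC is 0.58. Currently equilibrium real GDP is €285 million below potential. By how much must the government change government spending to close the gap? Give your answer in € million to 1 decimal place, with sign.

Spending multiplier = 1/(1 − MPC) = 1/(1 − 0.58) = 1/0.42 ≈ 2.381.
Need ΔY = +€285 million, so ΔG = ΔY/k = (+€285 million) × 0.42 = +€119.7 million.
The government should increase government spending by €119.7 million.

+€119.7 million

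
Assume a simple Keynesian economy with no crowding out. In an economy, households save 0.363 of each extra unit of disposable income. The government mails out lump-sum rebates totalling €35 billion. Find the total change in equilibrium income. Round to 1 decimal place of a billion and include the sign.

+€61.4 billion

MPC = 1 − MPS = 1 − 0.363 = 0.637.
A lump-sum tax change of −€35 billion shifts disposable income by +€35 billion; first-round consumption changes by −c × ΔT = −0.637 × (−€35 billion) = +€22.295 billion.
Expenditure multiplier = 1/(1 − MPC) = 1/(1 − 0.637) = 1/0.363 ≈ 2.755.
The tax multiplier is −c × k ≈ −1.755, so ΔY = k × (−c·ΔT) = (+€22.295 billion) / 0.363 ≈ +€61.4 billion.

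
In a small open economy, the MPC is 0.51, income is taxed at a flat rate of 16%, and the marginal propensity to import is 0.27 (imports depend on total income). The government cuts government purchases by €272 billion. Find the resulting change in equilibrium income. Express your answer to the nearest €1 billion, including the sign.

−€323 billion

Government-spending multiplier = 1/(1 − c(1−t) + m) = 1/(1 − 0.51×0.84 + 0.27) = 1/0.8416 ≈ 1.188.
ΔY = k × ΔG = (−€272 billion) / 0.8416 ≈ −€323 billion.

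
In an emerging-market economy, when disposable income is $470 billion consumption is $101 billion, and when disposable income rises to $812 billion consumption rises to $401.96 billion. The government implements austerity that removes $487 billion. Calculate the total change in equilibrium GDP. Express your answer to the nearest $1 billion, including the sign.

MPC = ΔC/ΔYd = (401.96 − 101)/(812 − 470) = 300.96/342 = 0.88.
Spending multiplier = 1/(1 − MPC) = 1/(1 − 0.88) = 1/0.12 ≈ 8.333.
ΔY = k × ΔG = (−$487 billion) / 0.12 ≈ −$4,058 billion.

−$4,058 billion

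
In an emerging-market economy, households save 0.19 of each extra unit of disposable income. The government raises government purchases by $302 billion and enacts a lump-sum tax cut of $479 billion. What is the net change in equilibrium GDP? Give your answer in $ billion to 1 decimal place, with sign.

+$3,631.5 billion

MPC = 1 − MPS = 1 − 0.19 = 0.81.
Expenditure multiplier = 1/(1 − MPC) = 1/(1 − 0.81) = 1/0.19 ≈ 5.263.
ΔG contributes k·ΔG = (+$302 billion) / 0.19 ≈ +$1,589.5 billion.
ΔT of −$479 billion changes first-round spending by −c·ΔT = +$387.99 billion, contributing k·(−c·ΔT) = (+$387.99 billion) / 0.19 ≈ +$2,042.1 billion.
Net ΔY = k(ΔG − c·ΔT) = (+$689.99 billion) / 0.19 ≈ +$3,631.5 billion.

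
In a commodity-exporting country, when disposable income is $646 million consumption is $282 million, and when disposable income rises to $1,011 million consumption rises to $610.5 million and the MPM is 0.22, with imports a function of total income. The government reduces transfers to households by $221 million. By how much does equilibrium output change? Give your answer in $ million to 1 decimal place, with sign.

MPC = ΔC/ΔYd = (610.5 − 282)/(1,011 − 646) = 328.5/365 = 0.9.
The transfer change shifts disposable income by −$221 million, so first-round consumption changes by c·ΔTR = 0.9 × (−$221 million) = −$198.9 million.
Expenditure multiplier = 1/(1 − c + m) = 1/(1 − 0.9 + 0.22) = 1/0.32 = 3.125.
The transfer multiplier is c × k ≈ 2.813, so ΔY = k × (c·ΔTR) = (−$198.9 million) / 0.32 ≈ −$621.6 million.

−$621.6 million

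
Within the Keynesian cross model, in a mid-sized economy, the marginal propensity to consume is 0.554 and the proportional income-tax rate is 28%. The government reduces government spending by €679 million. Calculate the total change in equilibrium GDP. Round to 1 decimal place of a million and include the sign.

−€1,129.6 million

Spending multiplier = 1/(1 − c(1−t)) = 1/(1 − 0.554×0.72) = 1/0.60112 ≈ 1.664.
ΔY = k × ΔG = (−€679 million) / 0.60112 ≈ −€1,129.6 million.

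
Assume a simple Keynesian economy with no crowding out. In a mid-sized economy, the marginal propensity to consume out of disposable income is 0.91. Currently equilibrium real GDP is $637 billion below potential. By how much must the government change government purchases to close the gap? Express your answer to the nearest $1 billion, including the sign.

Spending multiplier = 1/(1 − MPC) = 1/(1 − 0.91) = 1/0.09 ≈ 11.111.
Need ΔY = +$637 billion, so ΔG = ΔY/k = (+$637 billion) × 0.09 ≈ +$57 billion.
The government should increase government purchases by $57 billion.

+$57 billion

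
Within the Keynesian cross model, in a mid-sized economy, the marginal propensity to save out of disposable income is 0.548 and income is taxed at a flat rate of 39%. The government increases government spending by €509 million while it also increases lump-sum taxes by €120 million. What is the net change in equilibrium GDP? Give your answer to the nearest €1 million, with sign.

+€628 million

MPC = 1 − MPS = 1 − 0.548 = 0.452.
Expenditure multiplier = 1/(1 − c(1−t)) = 1/(1 − 0.452×0.61) = 1/0.72428 ≈ 1.381.
ΔG contributes k·ΔG = (+€509 million) / 0.72428 ≈ +€702.8 million.
ΔT of +€120 million changes first-round spending by −c·ΔT = −€54.24 million, contributing k·(−c·ΔT) = (−€54.24 million) / 0.72428 ≈ −€74.9 million.
Net ΔY = k(ΔG − c·ΔT) = (+€454.76 million) / 0.72428 ≈ +€628 million.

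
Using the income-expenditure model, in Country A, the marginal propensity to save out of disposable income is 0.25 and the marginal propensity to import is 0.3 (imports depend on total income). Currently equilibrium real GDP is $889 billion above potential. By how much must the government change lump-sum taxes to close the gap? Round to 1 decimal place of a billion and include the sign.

MPC = 1 − MPS = 1 − 0.25 = 0.75.
Spending multiplier = 1/(1 − c + m) = 1/(1 − 0.75 + 0.3) = 1/0.55 ≈ 1.818.
Tax multiplier = −c·k = −0.75/0.55 ≈ −1.364. Need ΔY = −$889 billion, so ΔT = ΔY/(−c·k) = −(−$889 billion) × 0.55 / 0.75 ≈ +$651.9 billion.
The government should raise lump-sum taxes by $651.9 billion.

+$651.9 billion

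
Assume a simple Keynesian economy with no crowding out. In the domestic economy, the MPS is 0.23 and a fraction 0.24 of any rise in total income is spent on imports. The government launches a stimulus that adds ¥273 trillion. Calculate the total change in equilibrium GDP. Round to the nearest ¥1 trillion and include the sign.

+¥581 trillion

MPC = 1 − MPS = 1 − 0.23 = 0.77.
Government-spending multiplier = 1/(1 − c + m) = 1/(1 − 0.77 + 0.24) = 1/0.47 ≈ 2.128.
ΔY = k × ΔG = (+¥273 trillion) / 0.47 ≈ +¥581 trillion.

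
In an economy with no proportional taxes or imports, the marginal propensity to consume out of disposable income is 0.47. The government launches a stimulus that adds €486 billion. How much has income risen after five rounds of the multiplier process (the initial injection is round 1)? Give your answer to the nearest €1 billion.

€896 billion

Round 1 adds ΔG = €486 billion; each later round is MPC = 0.47 times the previous.
After 5 rounds: 486 + 228.42 + 107.3574 + 50.457978 + 23.71524966 = ΔG·(1 − c^5)/(1 − c) = 486 × (1 − 0.0229345007)/0.53 ≈ €896 billion.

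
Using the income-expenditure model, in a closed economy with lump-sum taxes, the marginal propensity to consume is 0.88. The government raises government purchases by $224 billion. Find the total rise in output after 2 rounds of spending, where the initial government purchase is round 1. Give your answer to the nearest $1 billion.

Round 1 adds ΔG = $224 billion; each later round is MPC = 0.88 times the previous.
After 2 rounds: 224 + 197.12 = ΔG·(1 − c^2)/(1 − c) = 224 × (1 − 0.7744)/0.12 ≈ $421 billion.

$421 billion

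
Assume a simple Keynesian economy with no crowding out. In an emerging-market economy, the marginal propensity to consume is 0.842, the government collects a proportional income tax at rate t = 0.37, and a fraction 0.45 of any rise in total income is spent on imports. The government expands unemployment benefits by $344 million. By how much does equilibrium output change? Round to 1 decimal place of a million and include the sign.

The transfer change shifts disposable income by +$344 million, so first-round consumption changes by c·ΔTR = 0.842 × (+$344 million) = +$289.648 million.
Expenditure multiplier = 1/(1 − c(1−t) + m) = 1/(1 − 0.842×0.63 + 0.45) = 1/0.91954 ≈ 1.088.
The transfer multiplier is c × k ≈ 0.916, so ΔY = k × (c·ΔTR) = (+$289.648 million) / 0.91954 ≈ +$315 million.

+$315.0 million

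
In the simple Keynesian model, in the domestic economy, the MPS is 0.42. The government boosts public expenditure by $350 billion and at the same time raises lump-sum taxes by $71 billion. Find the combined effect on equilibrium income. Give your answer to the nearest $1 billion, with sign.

+$735 billion

MPC = 1 − MPS = 1 − 0.42 = 0.58.
Expenditure multiplier = 1/(1 − MPC) = 1/(1 − 0.58) = 1/0.42 ≈ 2.381.
ΔG contributes k·ΔG = (+$350 billion) / 0.42 ≈ +$833.3 billion.
ΔT of +$71 billion changes first-round spending by −c·ΔT = −$41.18 billion, contributing k·(−c·ΔT) = (−$41.18 billion) / 0.42 ≈ −$98 billion.
Net ΔY = k(ΔG − c·ΔT) = (+$308.82 billion) / 0.42 ≈ +$735 billion.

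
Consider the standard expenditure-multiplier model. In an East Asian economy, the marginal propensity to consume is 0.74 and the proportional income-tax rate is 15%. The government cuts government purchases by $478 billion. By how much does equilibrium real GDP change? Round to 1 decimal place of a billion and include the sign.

−$1,288.4 billion

Spending multiplier = 1/(1 − c(1−t)) = 1/(1 − 0.74×0.85) = 1/0.371 ≈ 2.695.
ΔY = k × ΔG = (−$478 billion) / 0.371 ≈ −$1,288.4 billion.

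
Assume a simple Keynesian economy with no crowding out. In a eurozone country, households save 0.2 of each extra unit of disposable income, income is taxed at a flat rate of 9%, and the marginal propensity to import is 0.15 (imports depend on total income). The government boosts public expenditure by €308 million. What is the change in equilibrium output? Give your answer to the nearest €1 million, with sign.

MPC = 1 − MPS = 1 − 0.2 = 0.8.
Expenditure multiplier = 1/(1 − c(1−t) + m) = 1/(1 − 0.8×0.91 + 0.15) = 1/0.422 ≈ 2.37.
ΔY = k × ΔG = (+€308 million) / 0.422 ≈ +€730 million.

+€730 million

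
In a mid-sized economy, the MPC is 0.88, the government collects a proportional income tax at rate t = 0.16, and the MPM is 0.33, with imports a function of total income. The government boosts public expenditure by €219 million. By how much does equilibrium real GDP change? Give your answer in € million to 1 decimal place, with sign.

Spending multiplier = 1/(1 − c(1−t) + m) = 1/(1 − 0.88×0.84 + 0.33) = 1/0.5908 ≈ 1.693.
ΔY = k × ΔG = (+€219 million) / 0.5908 ≈ +€370.7 million.

+€370.7 million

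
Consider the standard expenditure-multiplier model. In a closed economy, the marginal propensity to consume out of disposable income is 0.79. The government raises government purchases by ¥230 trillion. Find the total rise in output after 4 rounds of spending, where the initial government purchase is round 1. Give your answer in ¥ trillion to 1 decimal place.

¥668.6 trillion

Round 1 adds ΔG = ¥230 trillion; each later round is MPC = 0.79 times the previous.
After 4 rounds: 230 + 181.7 + 143.543 + 113.39897 = ΔG·(1 − c^4)/(1 − c) = 230 × (1 − 0.38950081)/0.21 ≈ ¥668.6 trillion.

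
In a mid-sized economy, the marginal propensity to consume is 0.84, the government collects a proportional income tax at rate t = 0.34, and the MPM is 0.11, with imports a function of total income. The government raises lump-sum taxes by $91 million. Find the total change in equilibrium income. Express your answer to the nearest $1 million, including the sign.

A lump-sum tax change of +$91 million shifts disposable income by −$91 million; first-round consumption changes by −c × ΔT = −0.84 × (+$91 million) = −$76.44 million.
Expenditure multiplier = 1/(1 − c(1−t) + m) = 1/(1 − 0.84×0.66 + 0.11) = 1/0.5556 ≈ 1.8.
The tax multiplier is −c × k ≈ −1.512, so ΔY = k × (−c·ΔT) = (−$76.44 million) / 0.5556 ≈ −$138 million.

−$138 million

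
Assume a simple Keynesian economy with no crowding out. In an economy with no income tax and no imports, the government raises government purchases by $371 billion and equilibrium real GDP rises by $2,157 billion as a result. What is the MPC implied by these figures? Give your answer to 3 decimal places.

Implied spending multiplier k = ΔY/ΔG = 2,157/371 ≈ 5.814.
Since k = 1/(1 − MPC), MPC = 1 − 1/k = 1 − ΔG/ΔY = 1 − 371/2,157 ≈ 0.828.

0.828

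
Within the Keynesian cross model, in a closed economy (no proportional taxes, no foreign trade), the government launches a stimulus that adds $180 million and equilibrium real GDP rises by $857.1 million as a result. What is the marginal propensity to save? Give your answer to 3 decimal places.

0.210

Implied spending multiplier k = ΔY/ΔG = 857.1/180 ≈ 4.7617.
Since k = 1/(1 − MPC), MPC = 1 − 1/k = 1 − ΔG/ΔY = 1 − 180/857.1 ≈ 0.790.
MPS = 1 − MPC = 0.210.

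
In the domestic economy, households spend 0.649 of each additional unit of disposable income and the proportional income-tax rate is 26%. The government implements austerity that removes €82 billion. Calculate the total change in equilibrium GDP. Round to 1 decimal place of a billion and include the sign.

−€157.8 billion

Spending multiplier = 1/(1 − c(1−t)) = 1/(1 − 0.649×0.74) = 1/0.51974 ≈ 1.924.
ΔY = k × ΔG = (−€82 billion) / 0.51974 ≈ −€157.8 billion.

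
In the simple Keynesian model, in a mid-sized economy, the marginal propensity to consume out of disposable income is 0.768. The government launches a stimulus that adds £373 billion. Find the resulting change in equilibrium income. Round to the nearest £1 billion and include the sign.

+£1,608 billion

Expenditure multiplier = 1/(1 − MPC) = 1/(1 − 0.768) = 1/0.232 ≈ 4.31.
ΔY = k × ΔG = (+£373 billion) / 0.232 ≈ +£1,608 billion.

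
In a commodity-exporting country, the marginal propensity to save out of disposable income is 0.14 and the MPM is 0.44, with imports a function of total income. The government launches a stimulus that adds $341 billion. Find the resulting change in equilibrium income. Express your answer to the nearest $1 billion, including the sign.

MPC = 1 − MPS = 1 − 0.14 = 0.86.
Government-spending multiplier = 1/(1 − c + m) = 1/(1 − 0.86 + 0.44) = 1/0.58 ≈ 1.724.
ΔY = k × ΔG = (+$341 billion) / 0.58 ≈ +$588 billion.

+$588 billion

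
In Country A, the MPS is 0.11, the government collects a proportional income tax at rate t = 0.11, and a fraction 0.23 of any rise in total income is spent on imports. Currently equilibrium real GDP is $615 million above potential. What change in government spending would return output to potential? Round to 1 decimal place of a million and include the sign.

MPC = 1 − MPS = 1 − 0.11 = 0.89.
Spending multiplier = 1/(1 − c(1−t) + m) = 1/(1 − 0.89×0.89 + 0.23) = 1/0.4379 ≈ 2.284.
Need ΔY = −$615 million, so ΔG = ΔY/k = (−$615 million) × 0.4379 ≈ −$269.3 million.
The government should cut government spending by $269.3 million.

−$269.3 million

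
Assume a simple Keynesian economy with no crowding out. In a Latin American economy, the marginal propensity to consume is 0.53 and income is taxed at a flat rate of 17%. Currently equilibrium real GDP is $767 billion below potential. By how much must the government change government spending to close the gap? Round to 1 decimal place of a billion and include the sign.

Spending multiplier = 1/(1 − c(1−t)) = 1/(1 − 0.53×0.83) = 1/0.5601 ≈ 1.785.
Need ΔY = +$767 billion, so ΔG = ΔY/k = (+$767 billion) × 0.5601 ≈ +$429.6 billion.
The government should increase government spending by $429.6 billion.

+$429.6 billion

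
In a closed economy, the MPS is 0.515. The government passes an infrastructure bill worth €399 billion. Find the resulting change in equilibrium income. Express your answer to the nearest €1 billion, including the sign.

MPC = 1 − MPS = 1 − 0.515 = 0.485.
Government-spending multiplier = 1/(1 − MPC) = 1/(1 − 0.485) = 1/0.515 ≈ 1.942.
ΔY = k × ΔG = (+€399 billion) / 0.515 ≈ +€775 billion.

+€775 billion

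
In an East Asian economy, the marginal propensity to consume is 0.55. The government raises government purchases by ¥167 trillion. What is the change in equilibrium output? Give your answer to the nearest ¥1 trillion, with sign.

+¥371 trillion

Spending multiplier = 1/(1 − MPC) = 1/(1 − 0.55) = 1/0.45 ≈ 2.222.
ΔY = k × ΔG = (+¥167 trillion) / 0.45 ≈ +¥371 trillion.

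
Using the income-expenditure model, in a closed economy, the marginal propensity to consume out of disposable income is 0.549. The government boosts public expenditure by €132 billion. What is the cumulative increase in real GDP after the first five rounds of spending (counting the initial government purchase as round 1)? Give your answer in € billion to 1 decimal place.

€278.1 billion

Round 1 adds ΔG = €132 billion; each later round is MPC = 0.549 times the previous.
After 5 rounds: 132 + 72.468 + 39.784932 + 21.841927668 + 11.991218289732 = ΔG·(1 − c^5)/(1 − c) = 132 × (1 − 0.049872566977749)/0.451 ≈ €278.1 billion.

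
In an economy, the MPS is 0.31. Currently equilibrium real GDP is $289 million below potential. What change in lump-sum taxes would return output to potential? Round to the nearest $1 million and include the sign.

−$130 million

MPC = 1 − MPS = 1 − 0.31 = 0.69.
Spending multiplier = 1/(1 − MPC) = 1/(1 − 0.69) = 1/0.31 ≈ 3.226.
Tax multiplier = −c·k = −0.69/0.31 ≈ −2.226. Need ΔY = +$289 million, so ΔT = ΔY/(−c·k) = −(+$289 million) × 0.31 / 0.69 ≈ −$130 million.
The government should cut lump-sum taxes by $130 million.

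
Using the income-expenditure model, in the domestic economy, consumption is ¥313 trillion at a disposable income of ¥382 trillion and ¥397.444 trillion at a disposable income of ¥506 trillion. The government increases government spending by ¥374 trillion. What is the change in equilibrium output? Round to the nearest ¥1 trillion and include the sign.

MPC = ΔC/ΔYd = (397.444 − 313)/(506 − 382) = 84.444/124 = 0.681.
Government-spending multiplier = 1/(1 − MPC) = 1/(1 − 0.681) = 1/0.319 ≈ 3.135.
ΔY = k × ΔG = (+¥374 trillion) / 0.319 ≈ +¥1,172 trillion.

+¥1,172 trillion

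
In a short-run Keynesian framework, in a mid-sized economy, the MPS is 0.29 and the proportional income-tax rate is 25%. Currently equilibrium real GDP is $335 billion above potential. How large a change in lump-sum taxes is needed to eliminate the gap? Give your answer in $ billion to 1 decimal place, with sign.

MPC = 1 − MPS = 1 − 0.29 = 0.71.
Spending multiplier = 1/(1 − c(1−t)) = 1/(1 − 0.71×0.75) = 1/0.4675 ≈ 2.139.
Tax multiplier = −c·k = −0.71/0.4675 ≈ −1.519. Need ΔY = −$335 billion, so ΔT = ΔY/(−c·k) = −(−$335 billion) × 0.4675 / 0.71 ≈ +$220.6 billion.
The government should raise lump-sum taxes by $220.6 billion.

+$220.6 billion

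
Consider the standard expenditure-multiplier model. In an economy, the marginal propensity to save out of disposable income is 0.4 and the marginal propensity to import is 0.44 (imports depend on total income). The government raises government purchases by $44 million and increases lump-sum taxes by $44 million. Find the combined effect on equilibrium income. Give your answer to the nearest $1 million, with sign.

+$21 million

MPC = 1 − MPS = 1 − 0.4 = 0.6.
Expenditure multiplier = 1/(1 − c + m) = 1/(1 − 0.6 + 0.44) = 1/0.84 ≈ 1.19.
ΔG contributes k·ΔG = (+$44 million) / 0.84 ≈ +$52.4 million.
ΔT of +$44 million changes first-round spending by −c·ΔT = −$26.4 million, contributing k·(−c·ΔT) = (−$26.4 million) / 0.84 ≈ −$31.4 million.
Net ΔY = k(ΔG − c·ΔT) = (+$17.6 million) / 0.84 ≈ +$21 million.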